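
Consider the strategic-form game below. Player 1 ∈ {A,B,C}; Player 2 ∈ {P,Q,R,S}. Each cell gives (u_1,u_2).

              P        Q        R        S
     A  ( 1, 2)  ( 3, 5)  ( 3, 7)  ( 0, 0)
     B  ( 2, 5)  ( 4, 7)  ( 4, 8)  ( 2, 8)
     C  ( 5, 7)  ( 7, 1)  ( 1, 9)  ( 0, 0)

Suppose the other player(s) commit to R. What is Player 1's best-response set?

u_1(A vs R) = 3
u_1(B vs R) = 4
u_1(C vs R) = 1
max payoff 4 at {B}

argmax u_1 = {B}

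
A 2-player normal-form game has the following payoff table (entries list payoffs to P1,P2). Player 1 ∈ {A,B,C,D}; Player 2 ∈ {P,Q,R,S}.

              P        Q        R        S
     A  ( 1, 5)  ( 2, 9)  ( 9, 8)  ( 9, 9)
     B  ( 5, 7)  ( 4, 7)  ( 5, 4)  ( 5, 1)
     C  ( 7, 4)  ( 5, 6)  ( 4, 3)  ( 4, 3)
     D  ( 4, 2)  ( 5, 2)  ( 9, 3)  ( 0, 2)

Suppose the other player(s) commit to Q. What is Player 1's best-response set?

BR_1 = {C,D}

u_1(A vs Q) = 2
u_1(B vs Q) = 4
u_1(C vs Q) = 5
u_1(D vs Q) = 5
max payoff 5 at {C,D}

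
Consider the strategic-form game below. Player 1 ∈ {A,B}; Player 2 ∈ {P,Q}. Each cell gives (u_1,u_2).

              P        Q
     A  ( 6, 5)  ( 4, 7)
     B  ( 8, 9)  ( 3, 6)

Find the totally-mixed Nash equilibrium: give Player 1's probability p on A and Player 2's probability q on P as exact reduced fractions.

P1 indiff ⇒ q·6+(1-q)·4 = q·8+(1-q)·3 ⇒ q(-2) = (1-q)(-1) ⇒ q = 1/3
P2 indiff ⇒ p·5+(1-p)·9 = p·7+(1-p)·6 ⇒ p(-2) = (1-p)(-3) ⇒ p = 3/5

p=3/5, q=1/3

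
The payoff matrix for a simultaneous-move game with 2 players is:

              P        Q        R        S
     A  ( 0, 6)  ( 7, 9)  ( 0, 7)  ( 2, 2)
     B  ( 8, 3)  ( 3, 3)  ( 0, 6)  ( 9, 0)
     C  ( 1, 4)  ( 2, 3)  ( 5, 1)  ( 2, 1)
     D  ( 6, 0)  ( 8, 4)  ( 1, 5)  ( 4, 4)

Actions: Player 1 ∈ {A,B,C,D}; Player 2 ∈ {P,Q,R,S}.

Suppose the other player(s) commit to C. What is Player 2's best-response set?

P2 best: {P}

u_2(P vs C) = 4
u_2(Q vs C) = 3
u_2(R vs C) = 1
u_2(S vs C) = 1
max payoff 4 at {P}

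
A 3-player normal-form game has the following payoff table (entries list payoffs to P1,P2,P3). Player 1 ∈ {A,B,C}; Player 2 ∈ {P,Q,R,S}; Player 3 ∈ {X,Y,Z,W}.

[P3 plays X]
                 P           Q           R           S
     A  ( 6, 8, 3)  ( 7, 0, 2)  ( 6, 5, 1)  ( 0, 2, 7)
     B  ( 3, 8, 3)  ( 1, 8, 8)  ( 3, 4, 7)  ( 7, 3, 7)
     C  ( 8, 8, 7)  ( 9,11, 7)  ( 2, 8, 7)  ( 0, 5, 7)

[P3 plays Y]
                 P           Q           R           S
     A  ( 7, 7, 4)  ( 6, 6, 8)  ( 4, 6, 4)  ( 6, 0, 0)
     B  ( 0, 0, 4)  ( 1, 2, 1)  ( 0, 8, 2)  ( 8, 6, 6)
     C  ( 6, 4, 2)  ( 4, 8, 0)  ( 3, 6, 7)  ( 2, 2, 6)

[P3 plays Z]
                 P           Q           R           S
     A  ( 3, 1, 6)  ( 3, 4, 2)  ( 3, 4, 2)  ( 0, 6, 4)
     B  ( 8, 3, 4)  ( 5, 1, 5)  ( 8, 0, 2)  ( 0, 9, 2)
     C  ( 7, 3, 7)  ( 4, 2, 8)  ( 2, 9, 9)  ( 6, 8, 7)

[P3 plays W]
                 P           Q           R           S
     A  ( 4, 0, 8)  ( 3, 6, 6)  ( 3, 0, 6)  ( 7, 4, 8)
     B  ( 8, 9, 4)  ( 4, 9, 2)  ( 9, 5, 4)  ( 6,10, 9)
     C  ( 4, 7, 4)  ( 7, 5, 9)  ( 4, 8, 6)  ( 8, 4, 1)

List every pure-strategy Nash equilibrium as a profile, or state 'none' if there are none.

(A,P,X): not NE [P1→C gives 8>6; P3→W gives 8>3]
(A,P,Y): not NE [P3→W gives 8>4]
(A,P,Z): not NE [P1→B gives 8>3; P2→S gives 6>1; P3→W gives 8>6]
(A,P,W): not NE [P1→B gives 8>4; P2→Q gives 6>0]
(A,Q,X): not NE [P1→C gives 9>7; P2→P gives 8>0; P3→Y gives 8>2]
(A,Q,Y): not NE [P2→P gives 7>6]
(A,Q,Z): not NE [P1→B gives 5>3; P2→S gives 6>4; P3→Y gives 8>2]
(A,Q,W): not NE [P1→C gives 7>3; P3→Y gives 8>6]
(A,R,X): not NE [P2→P gives 8>5; P3→W gives 6>1]
(A,R,Y): not NE [P2→P gives 7>6; P3→W gives 6>4]
(A,R,Z): not NE [P1→B gives 8>3; P2→S gives 6>4; P3→W gives 6>2]
(A,R,W): not NE [P1→B gives 9>3; P2→Q gives 6>0]
(A,S,X): not NE [P1→B gives 7>0; P2→P gives 8>2; P3→W gives 8>7]
(A,S,Y): not NE [P1→B gives 8>6; P2→P gives 7>0; P3→W gives 8>0]
(A,S,Z): not NE [P1→C gives 6>0; P3→W gives 8>4]
(A,S,W): not NE [P1→C gives 8>7; P2→Q gives 6>4]
(B,P,X): not NE [P1→C gives 8>3; P3→W gives 4>3]
(B,P,Y): not NE [P1→A gives 7>0; P2→R gives 8>0]
(B,P,Z): not NE [P2→S gives 9>3]
(B,P,W): not NE [P2→S gives 10>9]
(B,Q,X): not NE [P1→C gives 9>1]
(B,Q,Y): not NE [P1→A gives 6>1; P2→R gives 8>2; P3→X gives 8>1]
(B,Q,Z): not NE [P2→S gives 9>1; P3→X gives 8>5]
(B,Q,W): not NE [P1→C gives 7>4; P2→S gives 10>9; P3→X gives 8>2]
(B,R,X): not NE [P1→A gives 6>3; P2→Q gives 8>4]
(B,R,Y): not NE [P1→A gives 4>0; P3→X gives 7>2]
(B,R,Z): not NE [P2→S gives 9>0; P3→X gives 7>2]
(B,R,W): not NE [P2→S gives 10>5; P3→X gives 7>4]
(B,S,X): not NE [P2→Q gives 8>3; P3→W gives 9>7]
(B,S,Y): not NE [P2→R gives 8>6; P3→W gives 9>6]
(B,S,Z): not NE [P1→C gives 6>0; P3→W gives 9>2]
(B,S,W): not NE [P1→C gives 8>6]
(C,P,X): not NE [P2→Q gives 11>8]
(C,P,Y): not NE [P1→A gives 7>6; P2→Q gives 8>4; P3→Z gives 7>2]
(C,P,Z): not NE [P1→B gives 8>7; P2→R gives 9>3]
(C,P,W): not NE [P1→B gives 8>4; P2→R gives 8>7; P3→Z gives 7>4]
(C,Q,X): not NE [P3→W gives 9>7]
(C,Q,Y): not NE [P1→A gives 6>4; P3→W gives 9>0]
(C,Q,Z): not NE [P1→B gives 5>4; P2→R gives 9>2; P3→W gives 9>8]
(C,Q,W): not NE [P2→R gives 8>5]
(C,R,X): not NE [P1→A gives 6>2; P2→Q gives 11>8; P3→Z gives 9>7]
(C,R,Y): not NE [P1→A gives 4>3; P2→Q gives 8>6; P3→Z gives 9>7]
(C,R,Z): not NE [P1→B gives 8>2]
(C,R,W): not NE [P1→B gives 9>4; P3→Z gives 9>6]
(C,S,X): not NE [P1→B gives 7>0; P2→Q gives 11>5]
(C,S,Y): not NE [P1→B gives 8>2; P2→Q gives 8>2; P3→Z gives 7>6]
(C,S,Z): not NE [P2→R gives 9>8]
(C,S,W): not NE [P2→R gives 8>4; P3→Z gives 7>1]

No pure NE.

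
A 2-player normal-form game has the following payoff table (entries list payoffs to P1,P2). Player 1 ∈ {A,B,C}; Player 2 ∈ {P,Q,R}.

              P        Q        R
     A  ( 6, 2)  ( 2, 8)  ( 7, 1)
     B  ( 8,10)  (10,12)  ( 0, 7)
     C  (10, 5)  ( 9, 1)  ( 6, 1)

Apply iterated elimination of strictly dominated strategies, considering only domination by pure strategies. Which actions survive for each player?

P2 drop R (P beats it: A:2>1 B:10>7 C:5>1)
P1 drop A (B beats it: P:8>6 Q:10>2)
P1→{B,C} P2→{P,Q}

Survivors P1:{B,C} P2:{P,Q}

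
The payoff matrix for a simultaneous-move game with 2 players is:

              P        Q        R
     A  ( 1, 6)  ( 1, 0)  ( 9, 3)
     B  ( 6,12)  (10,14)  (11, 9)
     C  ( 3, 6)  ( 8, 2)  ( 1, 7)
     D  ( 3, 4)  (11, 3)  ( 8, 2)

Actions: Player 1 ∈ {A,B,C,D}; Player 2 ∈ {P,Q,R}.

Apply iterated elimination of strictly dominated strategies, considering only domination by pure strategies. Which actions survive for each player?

Remaining: P1:{B,D} P2:{P,Q}

P1 drop A (B beats it: P:6>1 Q:10>1 R:11>9)
P1 drop C (B beats it: P:6>3 Q:10>8 R:11>1)
P2 drop R (P beats it: B:12>9 D:4>2)
P1→{B,D} P2→{P,Q}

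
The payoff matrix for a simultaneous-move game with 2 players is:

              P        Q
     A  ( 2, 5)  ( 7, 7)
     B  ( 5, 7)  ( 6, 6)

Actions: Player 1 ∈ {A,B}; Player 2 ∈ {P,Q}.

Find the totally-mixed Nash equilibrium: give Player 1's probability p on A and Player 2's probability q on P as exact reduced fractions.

P1 mixes 1/3 on A; P2 mixes 1/4 on P

P1 indiff ⇒ q·2+(1-q)·7 = q·5+(1-q)·6 ⇒ q(-3) = (1-q)(-1) ⇒ q = 1/4
P2 indiff ⇒ p·5+(1-p)·7 = p·7+(1-p)·6 ⇒ p(-2) = (1-p)(-1) ⇒ p = 1/3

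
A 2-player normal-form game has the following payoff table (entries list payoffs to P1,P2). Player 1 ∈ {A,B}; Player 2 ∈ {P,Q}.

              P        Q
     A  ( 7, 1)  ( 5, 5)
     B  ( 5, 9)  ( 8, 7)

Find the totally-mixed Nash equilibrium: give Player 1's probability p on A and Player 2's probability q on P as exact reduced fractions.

p=1/3, q=3/5

P1 indiff ⇒ q·7+(1-q)·5 = q·5+(1-q)·8 ⇒ q(2) = (1-q)(3) ⇒ q = 3/5
P2 indiff ⇒ p·1+(1-p)·9 = p·5+(1-p)·7 ⇒ p(-4) = (1-p)(-2) ⇒ p = 1/3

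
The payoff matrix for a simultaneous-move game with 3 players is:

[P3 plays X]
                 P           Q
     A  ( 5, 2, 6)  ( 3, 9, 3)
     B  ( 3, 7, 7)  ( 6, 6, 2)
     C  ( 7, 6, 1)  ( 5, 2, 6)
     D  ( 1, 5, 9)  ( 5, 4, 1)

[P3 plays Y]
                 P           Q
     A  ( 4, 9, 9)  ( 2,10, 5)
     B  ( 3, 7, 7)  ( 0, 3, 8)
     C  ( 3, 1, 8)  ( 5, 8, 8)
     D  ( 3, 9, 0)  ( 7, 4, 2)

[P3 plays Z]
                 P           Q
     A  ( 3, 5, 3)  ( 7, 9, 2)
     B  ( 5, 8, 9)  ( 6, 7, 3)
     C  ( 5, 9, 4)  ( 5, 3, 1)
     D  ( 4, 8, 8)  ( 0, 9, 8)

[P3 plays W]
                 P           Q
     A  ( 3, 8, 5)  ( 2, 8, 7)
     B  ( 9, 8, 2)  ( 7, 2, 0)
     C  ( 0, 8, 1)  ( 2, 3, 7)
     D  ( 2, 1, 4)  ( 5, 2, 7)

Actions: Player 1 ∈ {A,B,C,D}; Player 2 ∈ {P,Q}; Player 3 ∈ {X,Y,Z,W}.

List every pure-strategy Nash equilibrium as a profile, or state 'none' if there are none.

(A,P,X): not NE [P1→C gives 7>5; P2→Q gives 9>2; P3→Y gives 9>6]
(A,P,Y): not NE [P2→Q gives 10>9]
(A,P,Z): not NE [P1→C gives 5>3; P2→Q gives 9>5; P3→Y gives 9>3]
(A,P,W): not NE [P1→B gives 9>3; P3→Y gives 9>5]
(A,Q,X): not NE [P1→B gives 6>3; P3→W gives 7>3]
(A,Q,Y): not NE [P1→D gives 7>2; P3→W gives 7>5]
(A,Q,Z): not NE [P3→W gives 7>2]
(A,Q,W): not NE [P1→B gives 7>2]
(B,P,X): not NE [P1→C gives 7>3; P3→Z gives 9>7]
(B,P,Y): not NE [P1→A gives 4>3; P3→Z gives 9>7]
(B,P,Z): NE
(B,P,W): not NE [P3→Z gives 9>2]
(B,Q,X): not NE [P2→P gives 7>6; P3→Y gives 8>2]
(B,Q,Y): not NE [P1→D gives 7>0; P2→P gives 7>3]
(B,Q,Z): not NE [P1→A gives 7>6; P2→P gives 8>7; P3→Y gives 8>3]
(B,Q,W): not NE [P2→P gives 8>2; P3→Y gives 8>0]
(C,P,X): not NE [P3→Y gives 8>1]
(C,P,Y): not NE [P1→A gives 4>3; P2→Q gives 8>1]
(C,P,Z): not NE [P3→Y gives 8>4]
(C,P,W): not NE [P1→B gives 9>0; P3→Y gives 8>1]
(C,Q,X): not NE [P1→B gives 6>5; P2→P gives 6>2; P3→Y gives 8>6]
(C,Q,Y): not NE [P1→D gives 7>5]
(C,Q,Z): not NE [P1→A gives 7>5; P2→P gives 9>3; P3→Y gives 8>1]
(C,Q,W): not NE [P1→B gives 7>2; P2→P gives 8>3; P3→Y gives 8>7]
(D,P,X): not NE [P1→C gives 7>1]
(D,P,Y): not NE [P1→A gives 4>3; P3→X gives 9>0]
(D,P,Z): not NE [P1→C gives 5>4; P2→Q gives 9>8; P3→X gives 9>8]
(D,P,W): not NE [P1→B gives 9>2; P2→Q gives 2>1; P3→X gives 9>4]
(D,Q,X): not NE [P1→B gives 6>5; P2→P gives 5>4; P3→Z gives 8>1]
(D,Q,Y): not NE [P2→P gives 9>4; P3→Z gives 8>2]
(D,Q,Z): not NE [P1→A gives 7>0]
(D,Q,W): not NE [P1→B gives 7>5; P3→Z gives 8>7]

PSNE = {(B,P,Z)}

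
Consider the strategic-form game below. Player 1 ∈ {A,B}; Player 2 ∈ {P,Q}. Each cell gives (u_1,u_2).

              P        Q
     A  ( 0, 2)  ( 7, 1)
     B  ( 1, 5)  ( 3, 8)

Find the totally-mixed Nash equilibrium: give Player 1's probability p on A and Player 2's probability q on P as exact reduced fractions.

(p,q) = (3/4, 4/5)

P1 indiff ⇒ q·0+(1-q)·7 = q·1+(1-q)·3 ⇒ q(-1) = (1-q)(-4) ⇒ q = 4/5
P2 indiff ⇒ p·2+(1-p)·5 = p·1+(1-p)·8 ⇒ p(1) = (1-p)(3) ⇒ p = 3/4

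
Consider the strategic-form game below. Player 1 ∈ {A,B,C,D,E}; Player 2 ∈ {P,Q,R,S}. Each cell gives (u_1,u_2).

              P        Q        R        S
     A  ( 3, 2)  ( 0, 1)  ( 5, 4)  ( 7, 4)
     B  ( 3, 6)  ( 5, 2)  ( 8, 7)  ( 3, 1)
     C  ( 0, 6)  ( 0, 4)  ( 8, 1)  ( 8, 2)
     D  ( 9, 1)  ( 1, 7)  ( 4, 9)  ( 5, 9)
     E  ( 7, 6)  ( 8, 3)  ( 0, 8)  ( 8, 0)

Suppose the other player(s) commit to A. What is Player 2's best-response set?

P2 best: {R,S}

u_2(P vs A) = 2
u_2(Q vs A) = 1
u_2(R vs A) = 4
u_2(S vs A) = 4
max payoff 4 at {R,S}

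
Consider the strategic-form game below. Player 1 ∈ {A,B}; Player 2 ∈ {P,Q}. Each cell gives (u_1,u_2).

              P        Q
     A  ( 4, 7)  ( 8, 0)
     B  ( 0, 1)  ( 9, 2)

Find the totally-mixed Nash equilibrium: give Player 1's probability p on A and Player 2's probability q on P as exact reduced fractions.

P1 indiff ⇒ q·4+(1-q)·8 = q·0+(1-q)·9 ⇒ q(4) = (1-q)(1) ⇒ q = 1/5
P2 indiff ⇒ p·7+(1-p)·1 = p·0+(1-p)·2 ⇒ p(7) = (1-p)(1) ⇒ p = 1/8

P1 mixes 1/8 on A; P2 mixes 1/5 on P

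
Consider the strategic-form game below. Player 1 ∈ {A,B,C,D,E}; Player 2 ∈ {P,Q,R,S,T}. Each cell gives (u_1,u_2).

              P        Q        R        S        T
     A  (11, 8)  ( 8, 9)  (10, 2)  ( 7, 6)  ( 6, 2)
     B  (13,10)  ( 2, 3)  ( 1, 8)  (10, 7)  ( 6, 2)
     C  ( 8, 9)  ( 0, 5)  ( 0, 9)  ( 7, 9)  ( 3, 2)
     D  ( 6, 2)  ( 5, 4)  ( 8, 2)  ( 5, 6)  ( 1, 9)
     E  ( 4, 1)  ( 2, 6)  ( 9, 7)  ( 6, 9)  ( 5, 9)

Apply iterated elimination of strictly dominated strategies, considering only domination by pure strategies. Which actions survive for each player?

P1 drop C (B beats it: P:13>8 Q:2>0 R:1>0 S:10>7 T:6>3)
P1 drop D (A beats it: P:11>6 Q:8>5 R:10>8 S:7>5 T:6>1)
P1 drop E (A beats it: P:11>4 Q:8>2 R:10>9 S:7>6 T:6>5)
P2 drop R (P beats it: A:8>2 B:10>8)
P2 drop S (P beats it: A:8>6 B:10>7)
P2 drop T (P beats it: A:8>2 B:10>2)
P1→{A,B} P2→{P,Q}

Survivors P1:{A,B} P2:{P,Q}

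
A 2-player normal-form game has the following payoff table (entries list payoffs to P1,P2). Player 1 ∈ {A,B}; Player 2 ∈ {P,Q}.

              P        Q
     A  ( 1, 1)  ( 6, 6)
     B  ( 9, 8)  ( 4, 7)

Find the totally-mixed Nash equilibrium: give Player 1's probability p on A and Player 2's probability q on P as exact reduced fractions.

P1 mixes 1/6 on A; P2 mixes 1/5 on P

P1 indiff ⇒ q·1+(1-q)·6 = q·9+(1-q)·4 ⇒ q(-8) = (1-q)(-2) ⇒ q = 1/5
P2 indiff ⇒ p·1+(1-p)·8 = p·6+(1-p)·7 ⇒ p(-5) = (1-p)(-1) ⇒ p = 1/6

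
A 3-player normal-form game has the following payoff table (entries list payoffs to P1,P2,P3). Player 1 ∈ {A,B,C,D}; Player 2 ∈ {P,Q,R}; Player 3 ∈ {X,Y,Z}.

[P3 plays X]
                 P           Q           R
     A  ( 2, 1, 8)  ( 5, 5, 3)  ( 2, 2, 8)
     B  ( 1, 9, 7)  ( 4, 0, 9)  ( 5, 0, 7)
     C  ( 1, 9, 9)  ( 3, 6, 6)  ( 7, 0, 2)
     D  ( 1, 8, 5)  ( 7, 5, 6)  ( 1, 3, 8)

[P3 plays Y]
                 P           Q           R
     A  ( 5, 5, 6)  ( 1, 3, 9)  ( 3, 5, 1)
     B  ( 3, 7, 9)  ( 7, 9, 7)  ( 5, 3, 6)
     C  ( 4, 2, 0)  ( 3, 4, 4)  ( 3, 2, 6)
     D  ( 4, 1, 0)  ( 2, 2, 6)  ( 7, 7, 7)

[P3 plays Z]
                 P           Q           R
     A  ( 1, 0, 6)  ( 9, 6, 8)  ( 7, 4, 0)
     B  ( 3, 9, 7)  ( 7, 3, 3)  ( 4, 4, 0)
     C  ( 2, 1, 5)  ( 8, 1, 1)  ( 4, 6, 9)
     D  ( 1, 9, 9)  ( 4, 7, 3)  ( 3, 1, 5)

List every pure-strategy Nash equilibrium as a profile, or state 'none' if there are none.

(A,P,X): not NE [P2→Q gives 5>1]
(A,P,Y): not NE [P3→X gives 8>6]
(A,P,Z): not NE [P1→B gives 3>1; P2→Q gives 6>0; P3→X gives 8>6]
(A,Q,X): not NE [P1→D gives 7>5; P3→Y gives 9>3]
(A,Q,Y): not NE [P1→B gives 7>1; P2→R gives 5>3]
(A,Q,Z): not NE [P3→Y gives 9>8]
(A,R,X): not NE [P1→C gives 7>2; P2→Q gives 5>2]
(A,R,Y): not NE [P1→D gives 7>3; P3→X gives 8>1]
(A,R,Z): not NE [P2→Q gives 6>4; P3→X gives 8>0]
(B,P,X): not NE [P1→A gives 2>1; P3→Y gives 9>7]
(B,P,Y): not NE [P1→A gives 5>3; P2→Q gives 9>7]
(B,P,Z): not NE [P3→Y gives 9>7]
(B,Q,X): not NE [P1→D gives 7>4; P2→P gives 9>0]
(B,Q,Y): not NE [P3→X gives 9>7]
(B,Q,Z): not NE [P1→A gives 9>7; P2→P gives 9>3; P3→X gives 9>3]
(B,R,X): not NE [P1→C gives 7>5; P2→P gives 9>0]
(B,R,Y): not NE [P1→D gives 7>5; P2→Q gives 9>3; P3→X gives 7>6]
(B,R,Z): not NE [P1→A gives 7>4; P2→P gives 9>4; P3→X gives 7>0]
(C,P,X): not NE [P1→A gives 2>1]
(C,P,Y): not NE [P1→A gives 5>4; P2→Q gives 4>2; P3→X gives 9>0]
(C,P,Z): not NE [P1→B gives 3>2; P2→R gives 6>1; P3→X gives 9>5]
(C,Q,X): not NE [P1→D gives 7>3; P2→P gives 9>6]
(C,Q,Y): not NE [P1→B gives 7>3; P3→X gives 6>4]
(C,Q,Z): not NE [P1→A gives 9>8; P2→R gives 6>1; P3→X gives 6>1]
(C,R,X): not NE [P2→P gives 9>0; P3→Z gives 9>2]
(C,R,Y): not NE [P1→D gives 7>3; P2→Q gives 4>2; P3→Z gives 9>6]
(C,R,Z): not NE [P1→A gives 7>4]
(D,P,X): not NE [P1→A gives 2>1; P3→Z gives 9>5]
(D,P,Y): not NE [P1→A gives 5>4; P2→R gives 7>1; P3→Z gives 9>0]
(D,P,Z): not NE [P1→B gives 3>1]
(D,Q,X): not NE [P2→P gives 8>5]
(D,Q,Y): not NE [P1→B gives 7>2; P2→R gives 7>2]
(D,Q,Z): not NE [P1→A gives 9>4; P2→P gives 9>7; P3→Y gives 6>3]
(D,R,X): not NE [P1→C gives 7>1; P2→P gives 8>3]
(D,R,Y): not NE [P3→X gives 8>7]
(D,R,Z): not NE [P1→A gives 7>3; P2→P gives 9>1; P3→X gives 8>5]

PSNE: ∅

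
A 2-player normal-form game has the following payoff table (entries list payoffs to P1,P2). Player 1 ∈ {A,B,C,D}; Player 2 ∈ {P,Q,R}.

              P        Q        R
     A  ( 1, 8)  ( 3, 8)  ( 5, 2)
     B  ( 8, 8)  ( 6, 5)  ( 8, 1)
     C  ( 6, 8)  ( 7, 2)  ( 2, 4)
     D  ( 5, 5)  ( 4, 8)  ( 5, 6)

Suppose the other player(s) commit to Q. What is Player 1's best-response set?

argmax u_1 = {C}

u_1(A vs Q) = 3
u_1(B vs Q) = 6
u_1(C vs Q) = 7
u_1(D vs Q) = 4
max payoff 7 at {C}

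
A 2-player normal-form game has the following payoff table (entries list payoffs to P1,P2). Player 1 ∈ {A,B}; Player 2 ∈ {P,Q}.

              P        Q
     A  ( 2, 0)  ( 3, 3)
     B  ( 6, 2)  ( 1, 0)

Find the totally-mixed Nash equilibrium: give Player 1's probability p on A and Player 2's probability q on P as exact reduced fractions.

P1 indiff ⇒ q·2+(1-q)·3 = q·6+(1-q)·1 ⇒ q(-4) = (1-q)(-2) ⇒ q = 1/3
P2 indiff ⇒ p·0+(1-p)·2 = p·3+(1-p)·0 ⇒ p(-3) = (1-p)(-2) ⇒ p = 2/5

(p,q) = (2/5, 1/3)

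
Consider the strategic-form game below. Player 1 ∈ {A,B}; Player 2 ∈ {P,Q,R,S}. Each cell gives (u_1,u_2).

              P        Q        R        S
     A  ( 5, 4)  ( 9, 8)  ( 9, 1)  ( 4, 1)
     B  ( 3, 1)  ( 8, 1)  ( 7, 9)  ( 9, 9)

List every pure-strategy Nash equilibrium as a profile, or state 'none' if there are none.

(A,P): not NE [P2→Q gives 8>4]
(A,Q): NE
(A,R): not NE [P2→Q gives 8>1]
(A,S): not NE [P1→B gives 9>4; P2→Q gives 8>1]
(B,P): not NE [P1→A gives 5>3; P2→S gives 9>1]
(B,Q): not NE [P1→A gives 9>8; P2→S gives 9>1]
(B,R): not NE [P1→A gives 9>7]
(B,S): NE

NE set: (A,Q), (B,S)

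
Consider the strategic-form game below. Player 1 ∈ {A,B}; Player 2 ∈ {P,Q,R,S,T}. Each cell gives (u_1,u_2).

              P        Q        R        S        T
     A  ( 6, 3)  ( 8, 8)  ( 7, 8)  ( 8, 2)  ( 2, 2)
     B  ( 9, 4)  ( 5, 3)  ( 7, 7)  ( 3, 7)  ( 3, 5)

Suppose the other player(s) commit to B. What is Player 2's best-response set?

u_2(P vs B) = 4
u_2(Q vs B) = 3
u_2(R vs B) = 7
u_2(S vs B) = 7
u_2(T vs B) = 5
max payoff 7 at {R,S}

BR_2 = {R,S}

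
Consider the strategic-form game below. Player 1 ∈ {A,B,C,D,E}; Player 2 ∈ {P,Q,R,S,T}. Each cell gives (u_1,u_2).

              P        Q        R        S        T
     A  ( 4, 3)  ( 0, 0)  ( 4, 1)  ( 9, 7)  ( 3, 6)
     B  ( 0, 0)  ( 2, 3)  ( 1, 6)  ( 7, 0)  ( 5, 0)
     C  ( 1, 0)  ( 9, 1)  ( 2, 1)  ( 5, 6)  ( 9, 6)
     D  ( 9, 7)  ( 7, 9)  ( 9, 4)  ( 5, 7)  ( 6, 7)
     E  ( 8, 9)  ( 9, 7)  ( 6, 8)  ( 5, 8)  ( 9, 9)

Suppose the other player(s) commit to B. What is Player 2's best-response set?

P2 best: {R}

u_2(P vs B) = 0
u_2(Q vs B) = 3
u_2(R vs B) = 6
u_2(S vs B) = 0
u_2(T vs B) = 0
max payoff 6 at {R}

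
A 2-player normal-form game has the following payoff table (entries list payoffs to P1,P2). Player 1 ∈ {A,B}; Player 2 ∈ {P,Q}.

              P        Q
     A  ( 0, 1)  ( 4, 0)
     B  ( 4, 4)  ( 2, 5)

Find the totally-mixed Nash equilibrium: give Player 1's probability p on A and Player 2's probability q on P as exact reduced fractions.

p=1/2, q=1/3

P1 indiff ⇒ q·0+(1-q)·4 = q·4+(1-q)·2 ⇒ q(-4) = (1-q)(-2) ⇒ q = 1/3
P2 indiff ⇒ p·1+(1-p)·4 = p·0+(1-p)·5 ⇒ p(1) = (1-p)(1) ⇒ p = 1/2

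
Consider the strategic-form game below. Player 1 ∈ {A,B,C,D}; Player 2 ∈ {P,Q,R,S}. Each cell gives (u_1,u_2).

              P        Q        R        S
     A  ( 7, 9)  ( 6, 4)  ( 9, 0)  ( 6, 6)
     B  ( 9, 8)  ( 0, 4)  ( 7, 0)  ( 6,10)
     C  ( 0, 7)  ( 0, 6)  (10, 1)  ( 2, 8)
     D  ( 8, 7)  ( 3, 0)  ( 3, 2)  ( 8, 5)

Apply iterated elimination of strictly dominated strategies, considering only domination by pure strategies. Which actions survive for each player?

Remaining: P1:{B,D} P2:{P,S}

P2 drop Q (P beats it: A:9>4 B:8>4 C:7>6 D:7>0)
P2 drop R (P beats it: A:9>0 B:8>0 C:7>1 D:7>2)
P1 drop A (D beats it: P:8>7 S:8>6)
P1 drop C (B beats it: P:9>0 S:6>2)
P1→{B,D} P2→{P,S}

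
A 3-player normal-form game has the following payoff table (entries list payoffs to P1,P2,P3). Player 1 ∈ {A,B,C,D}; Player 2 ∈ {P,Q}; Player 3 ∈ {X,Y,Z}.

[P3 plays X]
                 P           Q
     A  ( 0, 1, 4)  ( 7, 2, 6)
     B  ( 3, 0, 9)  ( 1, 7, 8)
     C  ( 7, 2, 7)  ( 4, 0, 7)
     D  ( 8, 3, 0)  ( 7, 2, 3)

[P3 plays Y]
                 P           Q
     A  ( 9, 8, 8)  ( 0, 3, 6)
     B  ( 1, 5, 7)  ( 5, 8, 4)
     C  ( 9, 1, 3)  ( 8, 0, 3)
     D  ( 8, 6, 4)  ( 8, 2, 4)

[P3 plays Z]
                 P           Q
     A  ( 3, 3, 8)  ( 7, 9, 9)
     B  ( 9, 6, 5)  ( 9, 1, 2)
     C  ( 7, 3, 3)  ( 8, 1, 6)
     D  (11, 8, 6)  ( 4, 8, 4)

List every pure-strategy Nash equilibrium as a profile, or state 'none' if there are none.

Nash profiles: (A,P,Y), (D,P,Z)

(A,P,X): not NE [P1→D gives 8>0; P2→Q gives 2>1; P3→Z gives 8>4]
(A,P,Y): NE
(A,P,Z): not NE [P1→D gives 11>3; P2→Q gives 9>3]
(A,Q,X): not NE [P3→Z gives 9>6]
(A,Q,Y): not NE [P1→D gives 8>0; P2→P gives 8>3; P3→Z gives 9>6]
(A,Q,Z): not NE [P1→B gives 9>7]
(B,P,X): not NE [P1→D gives 8>3; P2→Q gives 7>0]
(B,P,Y): not NE [P1→C gives 9>1; P2→Q gives 8>5; P3→X gives 9>7]
(B,P,Z): not NE [P1→D gives 11>9; P3→X gives 9>5]
(B,Q,X): not NE [P1→D gives 7>1]
(B,Q,Y): not NE [P1→D gives 8>5; P3→X gives 8>4]
(B,Q,Z): not NE [P2→P gives 6>1; P3→X gives 8>2]
(C,P,X): not NE [P1→D gives 8>7]
(C,P,Y): not NE [P3→X gives 7>3]
(C,P,Z): not NE [P1→D gives 11>7; P3→X gives 7>3]
(C,Q,X): not NE [P1→D gives 7>4; P2→P gives 2>0]
(C,Q,Y): not NE [P2→P gives 1>0; P3→X gives 7>3]
(C,Q,Z): not NE [P1→B gives 9>8; P2→P gives 3>1; P3→X gives 7>6]
(D,P,X): not NE [P3→Z gives 6>0]
(D,P,Y): not NE [P1→C gives 9>8; P3→Z gives 6>4]
(D,P,Z): NE
(D,Q,X): not NE [P2→P gives 3>2; P3→Z gives 4>3]
(D,Q,Y): not NE [P2→P gives 6>2]
(D,Q,Z): not NE [P1→B gives 9>4]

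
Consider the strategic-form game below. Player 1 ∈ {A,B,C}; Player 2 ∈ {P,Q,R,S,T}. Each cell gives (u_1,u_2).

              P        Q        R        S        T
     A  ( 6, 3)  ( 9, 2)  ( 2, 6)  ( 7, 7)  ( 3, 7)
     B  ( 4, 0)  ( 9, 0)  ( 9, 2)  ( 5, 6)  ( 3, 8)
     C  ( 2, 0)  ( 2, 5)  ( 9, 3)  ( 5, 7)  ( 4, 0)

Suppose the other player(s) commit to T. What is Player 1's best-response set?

u_1(A vs T) = 3
u_1(B vs T) = 3
u_1(C vs T) = 4
max payoff 4 at {C}

P1 best: {C}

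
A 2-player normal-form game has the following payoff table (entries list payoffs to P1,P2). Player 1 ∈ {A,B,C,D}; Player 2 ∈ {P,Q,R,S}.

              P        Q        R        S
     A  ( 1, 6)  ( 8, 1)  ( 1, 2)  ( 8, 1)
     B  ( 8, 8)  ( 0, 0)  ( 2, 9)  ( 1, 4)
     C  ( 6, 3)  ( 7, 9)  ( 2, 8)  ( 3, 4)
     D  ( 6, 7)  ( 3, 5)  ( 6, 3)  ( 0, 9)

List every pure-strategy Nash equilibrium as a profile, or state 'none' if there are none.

PSNE: ∅

(A,P): not NE [P1→B gives 8>1]
(A,Q): not NE [P2→P gives 6>1]
(A,R): not NE [P1→D gives 6>1; P2→P gives 6>2]
(A,S): not NE [P2→P gives 6>1]
(B,P): not NE [P2→R gives 9>8]
(B,Q): not NE [P1→A gives 8>0; P2→R gives 9>0]
(B,R): not NE [P1→D gives 6>2]
(B,S): not NE [P1→A gives 8>1; P2→R gives 9>4]
(C,P): not NE [P1→B gives 8>6; P2→Q gives 9>3]
(C,Q): not NE [P1→A gives 8>7]
(C,R): not NE [P1→D gives 6>2; P2→Q gives 9>8]
(C,S): not NE [P1→A gives 8>3; P2→Q gives 9>4]
(D,P): not NE [P1→B gives 8>6; P2→S gives 9>7]
(D,Q): not NE [P1→A gives 8>3; P2→S gives 9>5]
(D,R): not NE [P2→S gives 9>3]
(D,S): not NE [P1→A gives 8>0]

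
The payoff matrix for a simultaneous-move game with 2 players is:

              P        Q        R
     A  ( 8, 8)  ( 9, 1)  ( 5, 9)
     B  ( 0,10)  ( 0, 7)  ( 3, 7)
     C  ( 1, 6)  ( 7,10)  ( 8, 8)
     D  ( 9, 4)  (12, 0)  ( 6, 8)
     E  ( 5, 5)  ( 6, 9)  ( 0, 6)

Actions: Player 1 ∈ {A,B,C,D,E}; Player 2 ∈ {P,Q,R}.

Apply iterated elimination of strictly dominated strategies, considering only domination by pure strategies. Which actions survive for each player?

P1 drop A (D beats it: P:9>8 Q:12>9 R:6>5)
P1 drop B (C beats it: P:1>0 Q:7>0 R:8>3)
P1 drop E (D beats it: P:9>5 Q:12>6 R:6>0)
P2 drop P (R beats it: C:8>6 D:8>4)
P1→{C,D} P2→{Q,R}

Remaining: P1:{C,D} P2:{Q,R}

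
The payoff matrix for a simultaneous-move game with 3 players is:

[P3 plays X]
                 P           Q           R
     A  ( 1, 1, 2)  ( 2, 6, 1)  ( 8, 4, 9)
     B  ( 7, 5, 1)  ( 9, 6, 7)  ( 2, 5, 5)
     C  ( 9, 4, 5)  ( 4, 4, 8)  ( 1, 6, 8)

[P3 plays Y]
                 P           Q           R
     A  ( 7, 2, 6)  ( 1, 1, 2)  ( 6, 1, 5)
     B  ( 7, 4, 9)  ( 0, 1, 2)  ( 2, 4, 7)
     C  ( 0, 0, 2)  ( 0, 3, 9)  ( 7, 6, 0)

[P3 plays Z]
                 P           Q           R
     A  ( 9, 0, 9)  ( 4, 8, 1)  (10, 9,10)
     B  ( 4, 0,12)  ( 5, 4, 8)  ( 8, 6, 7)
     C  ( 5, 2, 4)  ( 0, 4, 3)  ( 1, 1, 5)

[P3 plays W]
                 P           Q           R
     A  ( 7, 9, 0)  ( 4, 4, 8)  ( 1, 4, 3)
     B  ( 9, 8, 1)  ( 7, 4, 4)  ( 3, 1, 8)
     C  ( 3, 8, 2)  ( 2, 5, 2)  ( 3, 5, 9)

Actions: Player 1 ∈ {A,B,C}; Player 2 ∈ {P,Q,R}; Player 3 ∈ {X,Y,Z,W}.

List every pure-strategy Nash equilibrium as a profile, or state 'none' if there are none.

PSNE = {(A,R,Z)}

(A,P,X): not NE [P1→C gives 9>1; P2→Q gives 6>1; P3→Z gives 9>2]
(A,P,Y): not NE [P3→Z gives 9>6]
(A,P,Z): not NE [P2→R gives 9>0]
(A,P,W): not NE [P1→B gives 9>7; P3→Z gives 9>0]
(A,Q,X): not NE [P1→B gives 9>2; P3→W gives 8>1]
(A,Q,Y): not NE [P2→P gives 2>1; P3→W gives 8>2]
(A,Q,Z): not NE [P1→B gives 5>4; P2→R gives 9>8; P3→W gives 8>1]
(A,Q,W): not NE [P1→B gives 7>4; P2→P gives 9>4]
(A,R,X): not NE [P2→Q gives 6>4; P3→Z gives 10>9]
(A,R,Y): not NE [P1→C gives 7>6; P2→P gives 2>1; P3→Z gives 10>5]
(A,R,Z): NE
(A,R,W): not NE [P1→C gives 3>1; P2→P gives 9>4; P3→Z gives 10>3]
(B,P,X): not NE [P1→C gives 9>7; P2→Q gives 6>5; P3→Z gives 12>1]
(B,P,Y): not NE [P3→Z gives 12>9]
(B,P,Z): not NE [P1→A gives 9>4; P2→R gives 6>0]
(B,P,W): not NE [P3→Z gives 12>1]
(B,Q,X): not NE [P3→Z gives 8>7]
(B,Q,Y): not NE [P1→A gives 1>0; P2→R gives 4>1; P3→Z gives 8>2]
(B,Q,Z): not NE [P2→R gives 6>4]
(B,Q,W): not NE [P2→P gives 8>4; P3→Z gives 8>4]
(B,R,X): not NE [P1→A gives 8>2; P2→Q gives 6>5; P3→W gives 8>5]
(B,R,Y): not NE [P1→C gives 7>2; P3→W gives 8>7]
(B,R,Z): not NE [P1→A gives 10>8; P3→W gives 8>7]
(B,R,W): not NE [P2→P gives 8>1]
(C,P,X): not NE [P2→R gives 6>4]
(C,P,Y): not NE [P1→B gives 7>0; P2→R gives 6>0; P3→X gives 5>2]
(C,P,Z): not NE [P1→A gives 9>5; P2→Q gives 4>2; P3→X gives 5>4]
(C,P,W): not NE [P1→B gives 9>3; P3→X gives 5>2]
(C,Q,X): not NE [P1→B gives 9>4; P2→R gives 6>4; P3→Y gives 9>8]
(C,Q,Y): not NE [P1→A gives 1>0; P2→R gives 6>3]
(C,Q,Z): not NE [P1→B gives 5>0; P3→Y gives 9>3]
(C,Q,W): not NE [P1→B gives 7>2; P2→P gives 8>5; P3→Y gives 9>2]
(C,R,X): not NE [P1→A gives 8>1; P3→W gives 9>8]
(C,R,Y): not NE [P3→W gives 9>0]
(C,R,Z): not NE [P1→A gives 10>1; P2→Q gives 4>1; P3→W gives 9>5]
(C,R,W): not NE [P2→P gives 8>5]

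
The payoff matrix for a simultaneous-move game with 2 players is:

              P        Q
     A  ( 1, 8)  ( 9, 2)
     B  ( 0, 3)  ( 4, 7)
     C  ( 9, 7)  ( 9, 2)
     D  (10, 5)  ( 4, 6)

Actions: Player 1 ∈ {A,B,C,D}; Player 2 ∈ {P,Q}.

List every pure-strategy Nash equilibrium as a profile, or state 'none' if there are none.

(A,P): not NE [P1→D gives 10>1]
(A,Q): not NE [P2→P gives 8>2]
(B,P): not NE [P1→D gives 10>0; P2→Q gives 7>3]
(B,Q): not NE [P1→C gives 9>4]
(C,P): not NE [P1→D gives 10>9]
(C,Q): not NE [P2→P gives 7>2]
(D,P): not NE [P2→Q gives 6>5]
(D,Q): not NE [P1→C gives 9>4]

No pure NE.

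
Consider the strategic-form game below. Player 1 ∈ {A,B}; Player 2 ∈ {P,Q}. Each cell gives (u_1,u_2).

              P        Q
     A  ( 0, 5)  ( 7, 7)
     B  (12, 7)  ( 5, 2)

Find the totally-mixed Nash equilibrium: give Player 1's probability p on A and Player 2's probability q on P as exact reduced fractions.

(p,q) = (5/7, 1/7)

P1 indiff ⇒ q·0+(1-q)·7 = q·12+(1-q)·5 ⇒ q(-12) = (1-q)(-2) ⇒ q = 1/7
P2 indiff ⇒ p·5+(1-p)·7 = p·7+(1-p)·2 ⇒ p(-2) = (1-p)(-5) ⇒ p = 5/7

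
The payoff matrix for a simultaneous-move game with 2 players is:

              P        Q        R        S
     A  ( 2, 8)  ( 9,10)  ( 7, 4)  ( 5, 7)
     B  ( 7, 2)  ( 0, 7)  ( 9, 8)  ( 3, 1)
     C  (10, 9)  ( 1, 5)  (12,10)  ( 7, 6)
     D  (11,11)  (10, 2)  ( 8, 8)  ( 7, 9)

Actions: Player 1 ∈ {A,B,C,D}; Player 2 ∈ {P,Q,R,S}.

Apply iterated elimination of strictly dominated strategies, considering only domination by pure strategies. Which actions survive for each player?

P1 drop A (D beats it: P:11>2 Q:10>9 R:8>7 S:7>5)
P1 drop B (C beats it: P:10>7 Q:1>0 R:12>9 S:7>3)
P2 drop Q (P beats it: C:9>5 D:11>2)
P2 drop S (P beats it: C:9>6 D:11>9)
P1→{C,D} P2→{P,R}

Survivors P1:{C,D} P2:{P,R}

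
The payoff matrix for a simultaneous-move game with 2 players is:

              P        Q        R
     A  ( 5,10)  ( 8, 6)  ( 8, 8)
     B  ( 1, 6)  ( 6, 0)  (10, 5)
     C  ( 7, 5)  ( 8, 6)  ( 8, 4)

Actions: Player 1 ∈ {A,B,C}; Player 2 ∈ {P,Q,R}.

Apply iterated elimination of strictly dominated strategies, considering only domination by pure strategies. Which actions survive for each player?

Survivors P1:{A,C} P2:{P,Q}

P2 drop R (P beats it: A:10>8 B:6>5 C:5>4)
P1 drop B (A beats it: P:5>1 Q:8>6)
P1→{A,C} P2→{P,Q}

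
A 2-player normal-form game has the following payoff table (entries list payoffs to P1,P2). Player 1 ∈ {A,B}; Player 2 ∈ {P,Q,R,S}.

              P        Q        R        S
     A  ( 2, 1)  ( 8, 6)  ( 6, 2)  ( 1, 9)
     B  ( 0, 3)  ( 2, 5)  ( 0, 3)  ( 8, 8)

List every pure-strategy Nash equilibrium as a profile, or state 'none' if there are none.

(A,P): not NE [P2→S gives 9>1]
(A,Q): not NE [P2→S gives 9>6]
(A,R): not NE [P2→S gives 9>2]
(A,S): not NE [P1→B gives 8>1]
(B,P): not NE [P1→A gives 2>0; P2→S gives 8>3]
(B,Q): not NE [P1→A gives 8>2; P2→S gives 8>5]
(B,R): not NE [P1→A gives 6>0; P2→S gives 8>3]
(B,S): NE

NE set: (B,S)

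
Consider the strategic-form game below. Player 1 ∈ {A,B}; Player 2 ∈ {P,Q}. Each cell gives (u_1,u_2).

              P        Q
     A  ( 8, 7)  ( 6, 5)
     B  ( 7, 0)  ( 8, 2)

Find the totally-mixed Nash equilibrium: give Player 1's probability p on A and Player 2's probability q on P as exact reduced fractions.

P1 indiff ⇒ q·8+(1-q)·6 = q·7+(1-q)·8 ⇒ q(1) = (1-q)(2) ⇒ q = 2/3
P2 indiff ⇒ p·7+(1-p)·0 = p·5+(1-p)·2 ⇒ p(2) = (1-p)(2) ⇒ p = 1/2

p=1/2, q=2/3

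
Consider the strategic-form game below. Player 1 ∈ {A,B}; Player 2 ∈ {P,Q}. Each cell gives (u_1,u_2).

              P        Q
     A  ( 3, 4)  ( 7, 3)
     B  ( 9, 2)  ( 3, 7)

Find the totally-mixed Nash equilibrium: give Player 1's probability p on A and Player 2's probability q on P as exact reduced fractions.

p=5/6, q=2/5

P1 indiff ⇒ q·3+(1-q)·7 = q·9+(1-q)·3 ⇒ q(-6) = (1-q)(-4) ⇒ q = 2/5
P2 indiff ⇒ p·4+(1-p)·2 = p·3+(1-p)·7 ⇒ p(1) = (1-p)(5) ⇒ p = 5/6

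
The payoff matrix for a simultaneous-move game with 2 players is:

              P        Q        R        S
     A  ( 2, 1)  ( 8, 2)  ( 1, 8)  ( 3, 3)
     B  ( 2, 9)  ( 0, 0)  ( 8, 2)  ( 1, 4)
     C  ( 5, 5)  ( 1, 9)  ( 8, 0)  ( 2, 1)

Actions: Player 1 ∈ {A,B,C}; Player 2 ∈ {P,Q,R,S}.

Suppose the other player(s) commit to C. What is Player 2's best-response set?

P2 best: {Q}

u_2(P vs C) = 5
u_2(Q vs C) = 9
u_2(R vs C) = 0
u_2(S vs C) = 1
max payoff 9 at {Q}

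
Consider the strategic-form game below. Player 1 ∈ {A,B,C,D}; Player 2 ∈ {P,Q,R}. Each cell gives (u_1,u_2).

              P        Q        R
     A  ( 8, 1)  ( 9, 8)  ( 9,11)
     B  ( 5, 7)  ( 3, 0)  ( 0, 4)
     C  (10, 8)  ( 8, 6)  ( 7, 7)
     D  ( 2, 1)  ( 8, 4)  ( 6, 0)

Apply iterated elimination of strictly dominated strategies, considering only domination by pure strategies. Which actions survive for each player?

Remaining: P1:{A,C} P2:{P,R}

P1 drop B (A beats it: P:8>5 Q:9>3 R:9>0)
P1 drop D (A beats it: P:8>2 Q:9>8 R:9>6)
P2 drop Q (R beats it: A:11>8 C:7>6)
P1→{A,C} P2→{P,R}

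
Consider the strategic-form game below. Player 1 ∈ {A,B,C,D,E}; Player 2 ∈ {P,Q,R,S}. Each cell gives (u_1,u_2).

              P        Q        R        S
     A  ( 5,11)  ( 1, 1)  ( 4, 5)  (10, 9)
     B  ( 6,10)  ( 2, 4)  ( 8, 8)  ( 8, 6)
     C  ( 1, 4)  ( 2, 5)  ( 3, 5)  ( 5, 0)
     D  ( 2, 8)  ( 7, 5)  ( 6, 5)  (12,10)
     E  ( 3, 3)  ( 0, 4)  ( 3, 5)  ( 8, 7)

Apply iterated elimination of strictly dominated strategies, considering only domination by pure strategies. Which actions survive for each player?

P1 drop C (D beats it: P:2>1 Q:7>2 R:6>3 S:12>5)
P1 drop E (A beats it: P:5>3 Q:1>0 R:4>3 S:10>8)
P2 drop Q (P beats it: A:11>1 B:10>4 D:8>5)
P2 drop R (P beats it: A:11>5 B:10>8 D:8>5)
P1→{A,B,D} P2→{P,S}

IESDS → P1:{A,B,D} P2:{P,S}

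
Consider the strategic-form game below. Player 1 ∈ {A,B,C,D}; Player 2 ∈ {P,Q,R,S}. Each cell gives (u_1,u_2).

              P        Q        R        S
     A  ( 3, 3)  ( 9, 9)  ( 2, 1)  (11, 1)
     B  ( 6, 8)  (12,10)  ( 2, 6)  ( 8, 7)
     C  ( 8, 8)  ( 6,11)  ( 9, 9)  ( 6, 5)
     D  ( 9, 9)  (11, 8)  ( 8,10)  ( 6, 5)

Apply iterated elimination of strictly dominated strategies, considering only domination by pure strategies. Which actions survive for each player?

Remaining: P1:{B,C,D} P2:{P,Q,R}

P2 drop S (P beats it: A:3>1 B:8>7 C:8>5 D:9>5)
P1 drop A (D beats it: P:9>3 Q:11>9 R:8>2)
P1→{B,C,D} P2→{P,Q,R}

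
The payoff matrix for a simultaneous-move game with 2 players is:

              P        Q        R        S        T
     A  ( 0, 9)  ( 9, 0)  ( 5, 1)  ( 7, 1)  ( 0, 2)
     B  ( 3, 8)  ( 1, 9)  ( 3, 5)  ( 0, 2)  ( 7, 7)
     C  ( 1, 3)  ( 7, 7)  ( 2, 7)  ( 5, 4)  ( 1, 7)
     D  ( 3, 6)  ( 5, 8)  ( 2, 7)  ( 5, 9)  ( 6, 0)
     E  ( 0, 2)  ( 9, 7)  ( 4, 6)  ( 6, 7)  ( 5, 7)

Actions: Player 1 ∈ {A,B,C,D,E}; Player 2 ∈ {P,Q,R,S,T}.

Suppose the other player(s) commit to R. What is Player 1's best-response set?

P1 best: {A}

u_1(A vs R) = 5
u_1(B vs R) = 3
u_1(C vs R) = 2
u_1(D vs R) = 2
u_1(E vs R) = 4
max payoff 5 at {A}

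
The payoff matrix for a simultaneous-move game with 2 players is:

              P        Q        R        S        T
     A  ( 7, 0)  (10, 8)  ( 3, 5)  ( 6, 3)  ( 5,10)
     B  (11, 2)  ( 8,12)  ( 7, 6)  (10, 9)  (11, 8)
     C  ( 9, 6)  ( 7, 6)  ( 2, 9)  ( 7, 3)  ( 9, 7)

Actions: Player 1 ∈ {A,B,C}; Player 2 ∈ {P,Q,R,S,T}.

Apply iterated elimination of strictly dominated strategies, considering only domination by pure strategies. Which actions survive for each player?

P1 drop C (B beats it: P:11>9 Q:8>7 R:7>2 S:10>7 T:11>9)
P2 drop P (Q beats it: A:8>0 B:12>2)
P2 drop R (Q beats it: A:8>5 B:12>6)
P2 drop S (Q beats it: A:8>3 B:12>9)
P1→{A,B} P2→{Q,T}

Survivors P1:{A,B} P2:{Q,T}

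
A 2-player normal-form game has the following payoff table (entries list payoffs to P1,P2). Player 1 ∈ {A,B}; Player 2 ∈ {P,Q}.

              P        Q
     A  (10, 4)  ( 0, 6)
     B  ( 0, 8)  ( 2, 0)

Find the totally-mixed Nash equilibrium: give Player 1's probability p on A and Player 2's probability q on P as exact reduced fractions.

P1 indiff ⇒ q·10+(1-q)·0 = q·0+(1-q)·2 ⇒ q(10) = (1-q)(2) ⇒ q = 1/6
P2 indiff ⇒ p·4+(1-p)·8 = p·6+(1-p)·0 ⇒ p(-2) = (1-p)(-8) ⇒ p = 4/5

P1 mixes 4/5 on A; P2 mixes 1/6 on P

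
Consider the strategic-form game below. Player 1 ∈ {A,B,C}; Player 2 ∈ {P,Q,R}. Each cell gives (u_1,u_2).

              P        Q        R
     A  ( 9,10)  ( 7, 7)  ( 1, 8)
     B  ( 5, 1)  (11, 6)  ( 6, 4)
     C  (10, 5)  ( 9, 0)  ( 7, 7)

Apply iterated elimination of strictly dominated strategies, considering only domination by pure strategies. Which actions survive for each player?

P1 drop A (C beats it: P:10>9 Q:9>7 R:7>1)
P2 drop P (R beats it: B:4>1 C:7>5)
P1→{B,C} P2→{Q,R}

Survivors P1:{B,C} P2:{Q,R}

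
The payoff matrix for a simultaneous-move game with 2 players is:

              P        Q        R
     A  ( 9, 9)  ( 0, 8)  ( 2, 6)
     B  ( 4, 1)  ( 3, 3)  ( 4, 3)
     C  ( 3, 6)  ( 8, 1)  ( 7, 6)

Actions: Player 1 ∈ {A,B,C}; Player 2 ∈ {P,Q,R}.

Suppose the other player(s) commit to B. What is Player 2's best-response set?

u_2(P vs B) = 1
u_2(Q vs B) = 3
u_2(R vs B) = 3
max payoff 3 at {Q,R}

P2 best: {Q,R}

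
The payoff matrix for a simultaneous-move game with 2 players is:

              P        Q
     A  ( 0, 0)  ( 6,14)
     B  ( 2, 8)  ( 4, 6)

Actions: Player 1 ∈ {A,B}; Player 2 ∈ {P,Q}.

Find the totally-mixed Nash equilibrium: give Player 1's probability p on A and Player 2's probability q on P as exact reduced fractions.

P1 indiff ⇒ q·0+(1-q)·6 = q·2+(1-q)·4 ⇒ q(-2) = (1-q)(-2) ⇒ q = 1/2
P2 indiff ⇒ p·0+(1-p)·8 = p·14+(1-p)·6 ⇒ p(-14) = (1-p)(-2) ⇒ p = 1/8

(p,q) = (1/8, 1/2)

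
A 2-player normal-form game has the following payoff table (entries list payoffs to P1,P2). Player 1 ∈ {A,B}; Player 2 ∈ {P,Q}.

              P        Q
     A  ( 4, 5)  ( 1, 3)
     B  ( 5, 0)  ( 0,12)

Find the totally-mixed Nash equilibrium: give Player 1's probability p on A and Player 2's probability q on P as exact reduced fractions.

(p,q) = (6/7, 1/2)

P1 indiff ⇒ q·4+(1-q)·1 = q·5+(1-q)·0 ⇒ q(-1) = (1-q)(-1) ⇒ q = 1/2
P2 indiff ⇒ p·5+(1-p)·0 = p·3+(1-p)·12 ⇒ p(2) = (1-p)(12) ⇒ p = 6/7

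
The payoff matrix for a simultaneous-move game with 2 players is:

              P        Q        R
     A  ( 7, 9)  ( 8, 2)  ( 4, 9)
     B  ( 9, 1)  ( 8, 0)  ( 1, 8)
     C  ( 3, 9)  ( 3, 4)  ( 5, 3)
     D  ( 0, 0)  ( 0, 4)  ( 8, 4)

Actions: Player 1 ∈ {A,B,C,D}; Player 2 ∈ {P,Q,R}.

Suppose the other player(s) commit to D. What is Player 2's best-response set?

u_2(P vs D) = 0
u_2(Q vs D) = 4
u_2(R vs D) = 4
max payoff 4 at {Q,R}

BR_2 = {Q,R}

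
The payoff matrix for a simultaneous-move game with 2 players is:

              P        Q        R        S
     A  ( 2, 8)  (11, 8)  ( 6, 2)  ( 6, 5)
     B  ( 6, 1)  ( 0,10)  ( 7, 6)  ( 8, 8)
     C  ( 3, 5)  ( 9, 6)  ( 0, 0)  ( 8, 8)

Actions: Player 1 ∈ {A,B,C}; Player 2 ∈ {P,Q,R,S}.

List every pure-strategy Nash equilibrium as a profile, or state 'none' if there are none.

(A,P): not NE [P1→B gives 6>2]
(A,Q): NE
(A,R): not NE [P1→B gives 7>6; P2→Q gives 8>2]
(A,S): not NE [P1→C gives 8>6; P2→Q gives 8>5]
(B,P): not NE [P2→Q gives 10>1]
(B,Q): not NE [P1→A gives 11>0]
(B,R): not NE [P2→Q gives 10>6]
(B,S): not NE [P2→Q gives 10>8]
(C,P): not NE [P1→B gives 6>3; P2→S gives 8>5]
(C,Q): not NE [P1→A gives 11>9; P2→S gives 8>6]
(C,R): not NE [P1→B gives 7>0; P2→S gives 8>0]
(C,S): NE

NE set: (A,Q), (C,S)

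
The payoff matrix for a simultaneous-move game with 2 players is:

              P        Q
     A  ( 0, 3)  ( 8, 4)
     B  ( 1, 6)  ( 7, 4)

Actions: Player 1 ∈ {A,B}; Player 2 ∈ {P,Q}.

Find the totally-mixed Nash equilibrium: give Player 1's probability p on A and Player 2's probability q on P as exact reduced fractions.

P1 indiff ⇒ q·0+(1-q)·8 = q·1+(1-q)·7 ⇒ q(-1) = (1-q)(-1) ⇒ q = 1/2
P2 indiff ⇒ p·3+(1-p)·6 = p·4+(1-p)·4 ⇒ p(-1) = (1-p)(-2) ⇒ p = 2/3

P1 mixes 2/3 on A; P2 mixes 1/2 on P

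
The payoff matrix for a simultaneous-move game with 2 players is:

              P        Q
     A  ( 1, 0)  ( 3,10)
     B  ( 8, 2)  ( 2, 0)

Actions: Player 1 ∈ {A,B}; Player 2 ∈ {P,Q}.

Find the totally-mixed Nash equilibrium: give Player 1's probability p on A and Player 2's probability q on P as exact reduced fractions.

p=1/6, q=1/8

P1 indiff ⇒ q·1+(1-q)·3 = q·8+(1-q)·2 ⇒ q(-7) = (1-q)(-1) ⇒ q = 1/8
P2 indiff ⇒ p·0+(1-p)·2 = p·10+(1-p)·0 ⇒ p(-10) = (1-p)(-2) ⇒ p = 1/6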